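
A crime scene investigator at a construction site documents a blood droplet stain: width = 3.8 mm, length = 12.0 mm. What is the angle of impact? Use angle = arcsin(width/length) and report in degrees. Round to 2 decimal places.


Blood spatter impact angle calculation:
width / length = 3.8 / 12.0 = 0.316667
angle = arcsin(0.316667)
angle = 18.46 degrees

18.46


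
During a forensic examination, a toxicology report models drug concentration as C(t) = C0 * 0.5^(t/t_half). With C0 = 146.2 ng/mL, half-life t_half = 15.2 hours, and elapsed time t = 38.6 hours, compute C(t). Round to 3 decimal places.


Drug concentration decay:
Number of half-lives = t / t_half = 38.6 / 15.2 = 2.539474
Decay factor = 0.5^2.539474 = 0.17200543
C(t) = 146.2 * 0.17200543 = 25.147 ng/mL

25.147


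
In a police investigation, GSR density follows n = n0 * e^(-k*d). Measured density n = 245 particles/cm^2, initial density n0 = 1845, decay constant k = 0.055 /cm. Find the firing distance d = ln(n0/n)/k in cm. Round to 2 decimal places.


GSR distance calculation:
n0/n = 1845 / 245 = 7.530612
ln(n0/n) = 2.018976
d = 2.018976 / 0.055 = 36.71 cm

36.71


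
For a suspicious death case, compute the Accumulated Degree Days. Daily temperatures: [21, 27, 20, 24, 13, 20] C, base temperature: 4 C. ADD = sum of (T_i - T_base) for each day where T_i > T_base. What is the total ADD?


Computing ADD day by day:
Day 1: max(0, 21 - 4) = 17
Day 2: max(0, 27 - 4) = 23
Day 3: max(0, 20 - 4) = 16
Day 4: max(0, 24 - 4) = 20
Day 5: max(0, 13 - 4) = 9
Day 6: max(0, 20 - 4) = 16
Total ADD = 101

101


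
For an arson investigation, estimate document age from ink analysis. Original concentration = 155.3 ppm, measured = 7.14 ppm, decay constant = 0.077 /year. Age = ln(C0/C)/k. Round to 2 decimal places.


Document age estimation:
C0/C = 155.3 / 7.14 = 21.7507
ln(C0/C) = 3.079646
t = 3.079646 / 0.077 = 40.00 years

40.00


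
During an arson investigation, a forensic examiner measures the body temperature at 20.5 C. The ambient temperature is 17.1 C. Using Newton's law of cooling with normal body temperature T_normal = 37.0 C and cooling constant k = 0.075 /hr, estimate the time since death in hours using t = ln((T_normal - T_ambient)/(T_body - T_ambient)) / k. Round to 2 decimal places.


Using Newton's law of cooling:
t = ln((T_normal - T_ambient) / (T_body - T_ambient)) / k
T_normal - T_ambient = 19.9
T_body - T_ambient = 3.4
Ratio = 5.852941
ln(ratio) = 1.766944
t = 1.766944 / 0.075 = 23.56 hours

23.56


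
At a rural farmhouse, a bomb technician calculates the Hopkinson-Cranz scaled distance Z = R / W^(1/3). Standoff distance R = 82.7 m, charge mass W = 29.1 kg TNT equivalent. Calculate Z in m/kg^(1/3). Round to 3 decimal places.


Scaled distance calculation:
W^(1/3) = 29.1^(1/3) = 3.075844
Z = R / W^(1/3) = 82.7 / 3.075844
Z = 26.887 m/kg^(1/3)

26.887


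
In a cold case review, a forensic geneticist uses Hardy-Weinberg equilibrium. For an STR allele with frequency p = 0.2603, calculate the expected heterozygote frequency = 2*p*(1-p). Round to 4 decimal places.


Hardy-Weinberg heterozygote frequency:
q = 1 - p = 1 - 0.2603 = 0.7397
2pq = 2 * 0.2603 * 0.7397 = 0.3851

0.3851


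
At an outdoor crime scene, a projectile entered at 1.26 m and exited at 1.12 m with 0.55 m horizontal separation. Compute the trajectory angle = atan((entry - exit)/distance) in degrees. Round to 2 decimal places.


Bullet trajectory angle:
Height difference = 1.26 - 1.12 = 0.14 m
angle = atan(0.14 / 0.55)
angle = atan(0.254545)
angle = 14.28 degrees

14.28


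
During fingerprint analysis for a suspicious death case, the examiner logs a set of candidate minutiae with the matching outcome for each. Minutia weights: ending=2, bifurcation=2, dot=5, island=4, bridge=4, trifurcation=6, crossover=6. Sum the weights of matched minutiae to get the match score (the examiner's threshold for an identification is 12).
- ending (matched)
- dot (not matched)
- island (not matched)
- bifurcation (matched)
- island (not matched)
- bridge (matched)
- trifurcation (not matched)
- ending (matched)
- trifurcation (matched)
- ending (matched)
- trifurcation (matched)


Weighted minutiae match score:
  ending: matched, +2 (running total 2)
  dot: not matched, +0
  island: not matched, +0
  bifurcation: matched, +2 (running total 4)
  island: not matched, +0
  bridge: matched, +4 (running total 8)
  trifurcation: not matched, +0
  ending: matched, +2 (running total 10)
  trifurcation: matched, +6 (running total 16)
  ending: matched, +2 (running total 18)
  trifurcation: matched, +6 (running total 24)
Total score = 24
Threshold = 12; verdict = identification

24


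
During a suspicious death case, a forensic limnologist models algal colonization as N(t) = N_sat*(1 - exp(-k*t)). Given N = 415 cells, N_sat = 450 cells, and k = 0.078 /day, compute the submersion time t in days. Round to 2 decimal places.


PMSI from diatom colonization curve:
N / N_sat = 415 / 450 = 0.922222
1 - N/N_sat = 0.077778
ln(1 - N/N_sat) = -2.553897
t = -ln(1 - N/N_sat) / k = -(-2.553897) / 0.078 = 32.74 days

32.74


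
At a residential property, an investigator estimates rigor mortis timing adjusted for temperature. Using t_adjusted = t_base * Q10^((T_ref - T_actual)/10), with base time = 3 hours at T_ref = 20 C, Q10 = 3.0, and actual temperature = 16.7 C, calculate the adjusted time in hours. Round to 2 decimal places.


Rigor mortis time adjustment:
Exponent = (T_ref - T_actual) / 10 = (20 - 16.7) / 10 = 0.33
Q10 factor = 3.0^0.33 = 1.43698
t_adjusted = 3 * 1.43698 = 4.31 hours

4.31


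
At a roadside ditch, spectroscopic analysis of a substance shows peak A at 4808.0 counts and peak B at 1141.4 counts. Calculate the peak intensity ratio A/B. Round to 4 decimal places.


Spectral peak ratio:
Peak A = 4808.0 counts
Peak B = 1141.4 counts
Ratio = 4808.0 / 1141.4 = 4.2124

4.2124


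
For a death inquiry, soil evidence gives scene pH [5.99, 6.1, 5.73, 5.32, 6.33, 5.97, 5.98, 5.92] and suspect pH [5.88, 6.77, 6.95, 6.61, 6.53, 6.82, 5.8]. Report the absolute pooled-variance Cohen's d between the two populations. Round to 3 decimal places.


Pooled-variance Cohen's d for soil pH comparison:
Scene mean = 47.34 / 8 = 5.9175
Suspect mean = 45.36 / 7 = 6.48
Scene sample variance s_s^2 = 0.086793
Suspect sample variance s_c^2 = 0.2104
Pooled variance = ((n_s-1)*s_s^2 + (n_c-1)*s_c^2) / (n_s + n_c - 2) = 0.143842
Pooled SD = sqrt(0.143842) = 0.379265
Mean difference = -0.5625
|d| = |-0.5625| / 0.379265 = 1.483

1.483


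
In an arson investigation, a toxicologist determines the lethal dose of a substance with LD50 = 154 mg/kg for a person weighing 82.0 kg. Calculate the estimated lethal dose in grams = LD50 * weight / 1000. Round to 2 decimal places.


Lethal dose calculation:
Lethal dose = LD50 * body_weight / 1000
= 154 * 82.0 / 1000
= 12628 / 1000
= 12.63 g

12.63


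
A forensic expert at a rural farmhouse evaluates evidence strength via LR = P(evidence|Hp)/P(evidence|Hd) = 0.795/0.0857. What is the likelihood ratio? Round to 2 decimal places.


Likelihood ratio calculation:
LR = P(E|Hp) / P(E|Hd)
LR = 0.795 / 0.0857
LR = 9.28

9.28


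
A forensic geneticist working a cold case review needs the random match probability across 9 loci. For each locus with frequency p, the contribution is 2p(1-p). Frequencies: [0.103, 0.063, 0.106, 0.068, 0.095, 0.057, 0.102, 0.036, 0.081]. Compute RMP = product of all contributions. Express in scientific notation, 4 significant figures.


Computing RMP for 9 loci:
Locus 1: 2 * 0.103 * 0.897 = 0.184782
Locus 2: 2 * 0.063 * 0.937 = 0.118062
Locus 3: 2 * 0.106 * 0.894 = 0.189528
Locus 4: 2 * 0.068 * 0.932 = 0.126752
Locus 5: 2 * 0.095 * 0.905 = 0.17195
Locus 6: 2 * 0.057 * 0.943 = 0.107502
Locus 7: 2 * 0.102 * 0.898 = 0.183192
Locus 8: 2 * 0.036 * 0.964 = 0.069408
Locus 9: 2 * 0.081 * 0.919 = 0.148878
RMP = 1.834e-08

1.834e-08


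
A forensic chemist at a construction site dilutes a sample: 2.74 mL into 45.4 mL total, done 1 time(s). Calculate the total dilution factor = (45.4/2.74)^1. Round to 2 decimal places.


Dilution factor calculation:
Single dilution = V_total / V_sample = 45.4 / 2.74 ≈ 16.569343
Number of dilutions = 1
Total DF = (45.4 / 2.74)^1 (full precision, rounded at the end) = 16.57

16.57


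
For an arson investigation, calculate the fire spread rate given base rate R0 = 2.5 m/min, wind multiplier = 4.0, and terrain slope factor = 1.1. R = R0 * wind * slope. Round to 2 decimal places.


Fire spread rate calculation:
R = R0 * wind_factor * slope_factor
= 2.5 * 4.0 * 1.1
= 10 * 1.1
= 11.00 m/min

11.00


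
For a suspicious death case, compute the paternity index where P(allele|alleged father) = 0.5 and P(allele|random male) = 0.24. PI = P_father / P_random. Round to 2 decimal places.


Paternity Index calculation:
PI = P(allele|father) / P(allele|random)
PI = 0.5 / 0.24
PI = 2.08

2.08


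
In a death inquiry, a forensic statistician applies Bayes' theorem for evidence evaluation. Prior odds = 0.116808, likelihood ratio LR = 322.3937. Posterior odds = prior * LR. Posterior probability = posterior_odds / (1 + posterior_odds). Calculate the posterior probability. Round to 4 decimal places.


Bayesian evidence evaluation:
Posterior odds = prior_odds * LR = 0.116808 * 322.3937 = 37.65816
Posterior probability = posterior_odds / (1 + posterior_odds)
= 37.65816 / (1 + 37.65816)
= 37.65816 / 38.65816
= 0.9741

0.9741


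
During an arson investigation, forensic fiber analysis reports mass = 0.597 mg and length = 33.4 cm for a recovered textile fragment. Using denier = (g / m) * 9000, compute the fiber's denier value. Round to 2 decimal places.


Denier calculation:
Mass in grams = 0.597 mg / 1000 = 0.000597 g
Length in meters = 33.4 cm / 100 = 0.334 m
Linear density = mass / length = 0.000597 / 0.334 = 0.00178743 g/m
Denier = (g/m) * 9000 = 0.00178743 * 9000 = 16.09

16.09


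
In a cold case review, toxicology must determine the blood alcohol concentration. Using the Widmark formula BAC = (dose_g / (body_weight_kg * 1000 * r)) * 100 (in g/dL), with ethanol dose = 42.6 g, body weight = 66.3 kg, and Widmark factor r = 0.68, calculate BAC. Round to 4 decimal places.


Applying the Widmark formula:
BAC = (dose_g / (body_wt * 1000 * r)) * 100
Denominator = 66.3 * 1000 * 0.68 = 45084
BAC = (42.6 / 45084) * 100
BAC = 0.0945 g/dL

0.0945


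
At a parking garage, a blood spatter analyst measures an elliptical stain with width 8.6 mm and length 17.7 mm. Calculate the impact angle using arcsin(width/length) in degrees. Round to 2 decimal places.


Blood spatter impact angle calculation:
width / length = 8.6 / 17.7 = 0.485876
angle = arcsin(0.485876)
angle = 29.07 degrees

29.07


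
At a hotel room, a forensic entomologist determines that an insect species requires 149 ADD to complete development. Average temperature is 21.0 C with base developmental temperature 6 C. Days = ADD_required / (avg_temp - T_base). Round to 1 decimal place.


Insect development time:
Effective temperature = avg_temp - T_base = 21.0 - 6 = 15.0 C
Days = ADD / effective_temp = 149 / 15.0 = 9.9 days

9.9


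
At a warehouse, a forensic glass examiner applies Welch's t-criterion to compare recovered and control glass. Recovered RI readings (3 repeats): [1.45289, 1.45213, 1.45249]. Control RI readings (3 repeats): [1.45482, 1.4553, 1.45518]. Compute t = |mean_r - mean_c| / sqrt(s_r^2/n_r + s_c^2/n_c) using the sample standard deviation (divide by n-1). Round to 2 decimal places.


Welch's t-criterion for glass RI comparison:
Recovered mean = sum / n_r = 4.35751 / 3 = 1.4525033
Control mean = sum / n_c = 4.3653 / 3 = 1.4551
Recovered sample variance s_r^2 = 1.44533e-07
Control sample variance s_c^2 = 6.24e-08
Welch SE (unpooled) = sqrt(s_r^2/n_r + s_c^2/n_c) = sqrt(4.81778e-08 + 2.08e-08) = sqrt(6.89778e-08) = 0.000262636
|mean_r - mean_c| = 0.00259667
t = 0.00259667 / 0.000262636 = 9.89

9.89


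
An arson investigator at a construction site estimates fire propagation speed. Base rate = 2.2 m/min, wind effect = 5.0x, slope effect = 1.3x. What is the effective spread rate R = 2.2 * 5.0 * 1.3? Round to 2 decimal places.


Fire spread rate calculation:
R = R0 * wind_factor * slope_factor
= 2.2 * 5.0 * 1.3
= 11 * 1.3
= 14.30 m/min

14.30


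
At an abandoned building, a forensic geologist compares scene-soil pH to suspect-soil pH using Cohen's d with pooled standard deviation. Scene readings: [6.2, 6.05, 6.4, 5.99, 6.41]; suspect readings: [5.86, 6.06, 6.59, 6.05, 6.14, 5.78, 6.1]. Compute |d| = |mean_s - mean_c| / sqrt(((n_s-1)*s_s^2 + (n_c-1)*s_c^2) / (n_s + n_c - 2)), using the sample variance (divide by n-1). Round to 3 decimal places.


Pooled-variance Cohen's d for soil pH comparison:
Scene mean = 31.05 / 5 = 6.21
Suspect mean = 42.58 / 7 = 6.082857
Scene sample variance s_s^2 = 0.03755
Suspect sample variance s_c^2 = 0.06729
Pooled variance = ((n_s-1)*s_s^2 + (n_c-1)*s_c^2) / (n_s + n_c - 2) = 0.055394
Pooled SD = sqrt(0.055394) = 0.235359
Mean difference = 0.127143
|d| = |0.127143| / 0.235359 = 0.540

0.540


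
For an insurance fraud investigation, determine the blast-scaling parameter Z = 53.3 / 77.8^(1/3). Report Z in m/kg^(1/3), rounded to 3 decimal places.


Scaled distance calculation:
W^(1/3) = 77.8^(1/3) = 4.269004
Z = R / W^(1/3) = 53.3 / 4.269004
Z = 12.485 m/kg^(1/3)

12.485


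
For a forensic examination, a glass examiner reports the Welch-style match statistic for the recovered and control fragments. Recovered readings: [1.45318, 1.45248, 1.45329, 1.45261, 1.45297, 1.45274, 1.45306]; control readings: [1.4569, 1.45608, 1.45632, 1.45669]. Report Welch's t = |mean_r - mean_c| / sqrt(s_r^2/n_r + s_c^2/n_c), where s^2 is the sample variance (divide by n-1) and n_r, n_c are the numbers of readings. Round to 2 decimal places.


Welch's t-criterion for glass RI comparison:
Recovered mean = sum / n_r = 10.17033 / 7 = 1.4529043
Control mean = sum / n_c = 5.82599 / 4 = 1.4564975
Recovered sample variance s_r^2 = 9.11619e-08
Control sample variance s_c^2 = 1.34958e-07
Welch SE (unpooled) = sqrt(s_r^2/n_r + s_c^2/n_c) = sqrt(1.30231e-08 + 3.37396e-08) = sqrt(4.67627e-08) = 0.000216247
|mean_r - mean_c| = 0.00359321
t = 0.00359321 / 0.000216247 = 16.62

16.62


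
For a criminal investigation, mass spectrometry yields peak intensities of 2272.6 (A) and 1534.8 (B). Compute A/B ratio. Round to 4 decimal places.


Spectral peak ratio:
Peak A = 2272.6 counts
Peak B = 1534.8 counts
Ratio = 2272.6 / 1534.8 = 1.4807

1.4807


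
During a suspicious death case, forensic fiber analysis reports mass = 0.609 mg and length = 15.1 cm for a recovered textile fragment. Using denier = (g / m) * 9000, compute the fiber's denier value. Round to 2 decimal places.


Denier calculation:
Mass in grams = 0.609 mg / 1000 = 0.000609 g
Length in meters = 15.1 cm / 100 = 0.151 m
Linear density = mass / length = 0.000609 / 0.151 = 0.00403311 g/m
Denier = (g/m) * 9000 = 0.00403311 * 9000 = 36.30

36.30


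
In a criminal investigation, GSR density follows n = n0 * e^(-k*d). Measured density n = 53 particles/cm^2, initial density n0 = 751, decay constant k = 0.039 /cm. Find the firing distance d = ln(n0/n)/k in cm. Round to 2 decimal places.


GSR distance calculation:
n0/n = 751 / 53 = 14.169811
ln(n0/n) = 2.651114
d = 2.651114 / 0.039 = 67.98 cm

67.98


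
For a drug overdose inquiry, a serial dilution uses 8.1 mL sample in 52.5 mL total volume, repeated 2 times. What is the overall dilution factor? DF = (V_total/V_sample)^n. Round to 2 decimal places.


Dilution factor calculation:
Single dilution = V_total / V_sample = 52.5 / 8.1 ≈ 6.481481
Number of dilutions = 2
Total DF = (52.5 / 8.1)^2 (full precision, rounded at the end) = 42.01

42.01


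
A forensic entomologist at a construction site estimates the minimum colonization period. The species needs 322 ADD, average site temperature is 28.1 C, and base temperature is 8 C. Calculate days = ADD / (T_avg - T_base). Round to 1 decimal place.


Insect development time:
Effective temperature = avg_temp - T_base = 28.1 - 8 = 20.1 C
Days = ADD / effective_temp = 322 / 20.1 = 16.0 days

16.0


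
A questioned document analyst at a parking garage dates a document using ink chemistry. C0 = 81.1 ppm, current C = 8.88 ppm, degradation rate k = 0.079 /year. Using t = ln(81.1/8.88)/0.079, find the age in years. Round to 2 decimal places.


Document age estimation:
C0/C = 81.1 / 8.88 = 9.132883
ln(C0/C) = 2.211881
t = 2.211881 / 0.079 = 28.00 years

28.00


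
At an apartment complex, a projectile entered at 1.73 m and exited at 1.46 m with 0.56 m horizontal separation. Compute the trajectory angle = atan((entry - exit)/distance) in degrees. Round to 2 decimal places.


Bullet trajectory angle:
Height difference = 1.73 - 1.46 = 0.27 m
angle = atan(0.27 / 0.56)
angle = atan(0.482143)
angle = 25.74 degrees

25.74


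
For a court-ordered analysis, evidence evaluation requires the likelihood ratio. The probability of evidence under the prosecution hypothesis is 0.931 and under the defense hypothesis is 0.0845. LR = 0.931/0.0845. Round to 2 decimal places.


Likelihood ratio calculation:
LR = P(E|Hp) / P(E|Hd)
LR = 0.931 / 0.0845
LR = 11.02

11.02


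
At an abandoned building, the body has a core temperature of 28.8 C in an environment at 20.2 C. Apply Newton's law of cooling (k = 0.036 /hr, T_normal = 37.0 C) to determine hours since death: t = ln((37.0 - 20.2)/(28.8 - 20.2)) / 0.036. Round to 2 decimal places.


Using Newton's law of cooling:
t = ln((T_normal - T_ambient) / (T_body - T_ambient)) / k
T_normal - T_ambient = 16.8
T_body - T_ambient = 8.6
Ratio = 1.953488
ln(ratio) = 0.669616
t = 0.669616 / 0.036 = 18.60 hours

18.60


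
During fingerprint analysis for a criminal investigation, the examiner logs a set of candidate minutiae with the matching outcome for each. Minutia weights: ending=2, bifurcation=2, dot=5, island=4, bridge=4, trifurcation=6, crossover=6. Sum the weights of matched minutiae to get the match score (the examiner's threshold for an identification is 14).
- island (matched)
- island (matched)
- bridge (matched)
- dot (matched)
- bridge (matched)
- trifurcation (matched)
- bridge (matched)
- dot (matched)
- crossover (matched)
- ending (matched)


Weighted minutiae match score:
  island: matched, +4 (running total 4)
  island: matched, +4 (running total 8)
  bridge: matched, +4 (running total 12)
  dot: matched, +5 (running total 17)
  bridge: matched, +4 (running total 21)
  trifurcation: matched, +6 (running total 27)
  bridge: matched, +4 (running total 31)
  dot: matched, +5 (running total 36)
  crossover: matched, +6 (running total 42)
  ending: matched, +2 (running total 44)
Total score = 44
Threshold = 14; verdict = identification

44


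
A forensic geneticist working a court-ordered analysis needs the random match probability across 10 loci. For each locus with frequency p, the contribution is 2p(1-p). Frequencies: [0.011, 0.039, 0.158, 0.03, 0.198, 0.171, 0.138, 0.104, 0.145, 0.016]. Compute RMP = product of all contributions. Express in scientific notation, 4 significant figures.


Computing RMP for 10 loci:
Locus 1: 2 * 0.011 * 0.989 = 0.021758
Locus 2: 2 * 0.039 * 0.961 = 0.074958
Locus 3: 2 * 0.158 * 0.842 = 0.266072
Locus 4: 2 * 0.03 * 0.97 = 0.0582
Locus 5: 2 * 0.198 * 0.802 = 0.317592
Locus 6: 2 * 0.171 * 0.829 = 0.283518
Locus 7: 2 * 0.138 * 0.862 = 0.237912
Locus 8: 2 * 0.104 * 0.896 = 0.186368
Locus 9: 2 * 0.145 * 0.855 = 0.24795
Locus 10: 2 * 0.016 * 0.984 = 0.031488
RMP = 7.872e-10

7.872e-10


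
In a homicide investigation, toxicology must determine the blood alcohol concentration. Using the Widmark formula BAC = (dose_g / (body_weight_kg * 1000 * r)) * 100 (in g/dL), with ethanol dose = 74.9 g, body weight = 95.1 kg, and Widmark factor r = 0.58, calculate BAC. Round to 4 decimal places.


Applying the Widmark formula:
BAC = (dose_g / (body_wt * 1000 * r)) * 100
Denominator = 95.1 * 1000 * 0.58 = 55158
BAC = (74.9 / 55158) * 100
BAC = 0.1358 g/dL

0.1358


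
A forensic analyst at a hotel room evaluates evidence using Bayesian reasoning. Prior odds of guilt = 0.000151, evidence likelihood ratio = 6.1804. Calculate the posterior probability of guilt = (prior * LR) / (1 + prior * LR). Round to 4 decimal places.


Bayesian evidence evaluation:
Posterior odds = prior_odds * LR = 0.000151 * 6.1804 = 0.0009332404
Posterior probability = posterior_odds / (1 + posterior_odds)
= 0.0009332404 / (1 + 0.0009332404)
= 0.0009332404 / 1.0009332404
= 0.0009

0.0009


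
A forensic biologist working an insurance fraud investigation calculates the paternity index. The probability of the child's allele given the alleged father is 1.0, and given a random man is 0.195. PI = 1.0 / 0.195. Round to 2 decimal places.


Paternity Index calculation:
PI = P(allele|father) / P(allele|random)
PI = 1.0 / 0.195
PI = 5.13

5.13


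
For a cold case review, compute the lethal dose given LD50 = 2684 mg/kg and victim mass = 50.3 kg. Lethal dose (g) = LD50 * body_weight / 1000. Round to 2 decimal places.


Lethal dose calculation:
Lethal dose = LD50 * body_weight / 1000
= 2684 * 50.3 / 1000
= 135005.2 / 1000
= 135.01 g

135.01


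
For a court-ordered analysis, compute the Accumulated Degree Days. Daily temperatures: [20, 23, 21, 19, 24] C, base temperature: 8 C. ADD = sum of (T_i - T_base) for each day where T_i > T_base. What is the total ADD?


Computing ADD day by day:
Day 1: max(0, 20 - 8) = 12
Day 2: max(0, 23 - 8) = 15
Day 3: max(0, 21 - 8) = 13
Day 4: max(0, 19 - 8) = 11
Day 5: max(0, 24 - 8) = 16
Total ADD = 67

67


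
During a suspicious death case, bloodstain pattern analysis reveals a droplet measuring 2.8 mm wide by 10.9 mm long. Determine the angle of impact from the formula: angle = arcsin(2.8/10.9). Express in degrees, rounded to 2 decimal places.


Blood spatter impact angle calculation:
width / length = 2.8 / 10.9 = 0.256881
angle = arcsin(0.256881)
angle = 14.89 degrees

14.89


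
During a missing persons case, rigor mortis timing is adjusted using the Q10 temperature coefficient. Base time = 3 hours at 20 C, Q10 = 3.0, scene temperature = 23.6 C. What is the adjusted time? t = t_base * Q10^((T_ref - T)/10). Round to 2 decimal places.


Rigor mortis time adjustment:
Exponent = (T_ref - T_actual) / 10 = (20 - 23.6) / 10 = -0.36
Q10 factor = 3.0^-0.36 = 0.67334
t_adjusted = 3 * 0.67334 = 2.02 hours

2.02


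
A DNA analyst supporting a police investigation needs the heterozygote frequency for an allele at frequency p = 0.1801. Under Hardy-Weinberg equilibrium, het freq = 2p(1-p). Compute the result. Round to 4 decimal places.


Hardy-Weinberg heterozygote frequency:
q = 1 - p = 1 - 0.1801 = 0.8199
2pq = 2 * 0.1801 * 0.8199 = 0.2953

0.2953


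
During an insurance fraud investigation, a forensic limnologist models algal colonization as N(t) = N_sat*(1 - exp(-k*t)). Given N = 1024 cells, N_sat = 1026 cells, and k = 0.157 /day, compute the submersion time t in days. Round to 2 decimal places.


PMSI from diatom colonization curve:
N / N_sat = 1024 / 1026 = 0.998051
1 - N/N_sat = 0.001949
ln(1 - N/N_sat) = -6.240439
t = -ln(1 - N/N_sat) / k = -(-6.240439) / 0.157 = 39.75 days

39.75


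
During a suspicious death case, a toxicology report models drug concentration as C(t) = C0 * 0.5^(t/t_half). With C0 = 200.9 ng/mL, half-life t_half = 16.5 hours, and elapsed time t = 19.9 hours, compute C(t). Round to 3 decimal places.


Drug concentration decay:
Number of half-lives = t / t_half = 19.9 / 16.5 = 1.206061
Decay factor = 0.5^1.206061 = 0.43345045
C(t) = 200.9 * 0.43345045 = 87.080 ng/mL

87.080


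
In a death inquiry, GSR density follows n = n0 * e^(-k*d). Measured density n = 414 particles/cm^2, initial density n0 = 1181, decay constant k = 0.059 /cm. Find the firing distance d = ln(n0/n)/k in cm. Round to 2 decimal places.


GSR distance calculation:
n0/n = 1181 / 414 = 2.852657
ln(n0/n) = 1.048251
d = 1.048251 / 0.059 = 17.77 cm

17.77


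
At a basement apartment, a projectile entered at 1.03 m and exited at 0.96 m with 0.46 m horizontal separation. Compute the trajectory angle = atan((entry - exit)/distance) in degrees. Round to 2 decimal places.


Bullet trajectory angle:
Height difference = 1.03 - 0.96 = 0.07 m
angle = atan(0.07 / 0.46)
angle = atan(0.152174)
angle = 8.65 degrees

8.65


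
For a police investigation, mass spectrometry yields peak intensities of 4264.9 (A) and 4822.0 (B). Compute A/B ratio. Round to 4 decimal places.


Spectral peak ratio:
Peak A = 4264.9 counts
Peak B = 4822.0 counts
Ratio = 4264.9 / 4822.0 = 0.8845

0.8845


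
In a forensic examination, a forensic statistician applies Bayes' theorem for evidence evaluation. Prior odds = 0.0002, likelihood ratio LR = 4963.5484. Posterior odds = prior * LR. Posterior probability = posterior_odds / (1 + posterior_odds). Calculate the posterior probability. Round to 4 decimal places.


Bayesian evidence evaluation:
Posterior odds = prior_odds * LR = 0.0002 * 4963.5484 = 0.9927097
Posterior probability = posterior_odds / (1 + posterior_odds)
= 0.9927097 / (1 + 0.9927097)
= 0.9927097 / 1.9927097
= 0.4982

0.4982


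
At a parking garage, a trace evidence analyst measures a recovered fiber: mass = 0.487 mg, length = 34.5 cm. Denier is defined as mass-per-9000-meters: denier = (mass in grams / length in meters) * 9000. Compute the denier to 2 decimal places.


Denier calculation:
Mass in grams = 0.487 mg / 1000 = 0.000487 g
Length in meters = 34.5 cm / 100 = 0.345 m
Linear density = mass / length = 0.000487 / 0.345 = 0.00141159 g/m
Denier = (g/m) * 9000 = 0.00141159 * 9000 = 12.70

12.70


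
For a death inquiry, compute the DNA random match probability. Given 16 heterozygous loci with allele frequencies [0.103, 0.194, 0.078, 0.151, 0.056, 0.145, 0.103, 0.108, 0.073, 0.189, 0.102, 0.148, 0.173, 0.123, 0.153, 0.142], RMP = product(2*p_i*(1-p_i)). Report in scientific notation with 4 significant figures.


Computing RMP for 16 loci:
Locus 1: 2 * 0.103 * 0.897 = 0.184782
Locus 2: 2 * 0.194 * 0.806 = 0.312728
Locus 3: 2 * 0.078 * 0.922 = 0.143832
Locus 4: 2 * 0.151 * 0.849 = 0.256398
Locus 5: 2 * 0.056 * 0.944 = 0.105728
Locus 6: 2 * 0.145 * 0.855 = 0.24795
Locus 7: 2 * 0.103 * 0.897 = 0.184782
Locus 8: 2 * 0.108 * 0.892 = 0.192672
Locus 9: 2 * 0.073 * 0.927 = 0.135342
Locus 10: 2 * 0.189 * 0.811 = 0.306558
Locus 11: 2 * 0.102 * 0.898 = 0.183192
Locus 12: 2 * 0.148 * 0.852 = 0.252192
Locus 13: 2 * 0.173 * 0.827 = 0.286142
Locus 14: 2 * 0.123 * 0.877 = 0.215742
Locus 15: 2 * 0.153 * 0.847 = 0.259182
Locus 16: 2 * 0.142 * 0.858 = 0.243672
RMP = 1.486e-11

1.486e-11


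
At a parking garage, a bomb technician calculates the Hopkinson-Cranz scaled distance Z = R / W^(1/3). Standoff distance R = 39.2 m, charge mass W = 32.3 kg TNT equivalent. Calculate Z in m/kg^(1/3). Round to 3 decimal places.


Scaled distance calculation:
W^(1/3) = 32.3^(1/3) = 3.184693
Z = R / W^(1/3) = 39.2 / 3.184693
Z = 12.309 m/kg^(1/3)

12.309


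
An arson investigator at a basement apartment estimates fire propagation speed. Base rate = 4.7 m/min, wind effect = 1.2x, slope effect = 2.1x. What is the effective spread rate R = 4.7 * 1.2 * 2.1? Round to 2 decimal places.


Fire spread rate calculation:
R = R0 * wind_factor * slope_factor
= 4.7 * 1.2 * 2.1
= 5.64 * 2.1
= 11.84 m/min

11.84


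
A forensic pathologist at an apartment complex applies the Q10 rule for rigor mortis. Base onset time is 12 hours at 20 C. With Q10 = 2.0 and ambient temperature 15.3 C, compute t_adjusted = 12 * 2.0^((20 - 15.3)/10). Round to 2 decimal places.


Rigor mortis time adjustment:
Exponent = (T_ref - T_actual) / 10 = (20 - 15.3) / 10 = 0.47
Q10 factor = 2.0^0.47 = 1.38511
t_adjusted = 12 * 1.38511 = 16.62 hours

16.62


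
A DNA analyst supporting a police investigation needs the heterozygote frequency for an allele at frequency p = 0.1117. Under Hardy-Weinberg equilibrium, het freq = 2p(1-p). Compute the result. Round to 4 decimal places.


Hardy-Weinberg heterozygote frequency:
q = 1 - p = 1 - 0.1117 = 0.8883
2pq = 2 * 0.1117 * 0.8883 = 0.1984

0.1984


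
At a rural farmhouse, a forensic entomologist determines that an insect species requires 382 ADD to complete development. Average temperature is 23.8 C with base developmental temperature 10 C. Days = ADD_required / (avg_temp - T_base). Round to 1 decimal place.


Insect development time:
Effective temperature = avg_temp - T_base = 23.8 - 10 = 13.8 C
Days = ADD / effective_temp = 382 / 13.8 = 27.7 days

27.7


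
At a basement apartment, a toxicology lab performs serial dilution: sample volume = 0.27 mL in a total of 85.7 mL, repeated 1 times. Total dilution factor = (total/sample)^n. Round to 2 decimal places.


Dilution factor calculation:
Single dilution = V_total / V_sample = 85.7 / 0.27 ≈ 317.407407
Number of dilutions = 1
Total DF = (85.7 / 0.27)^1 (full precision, rounded at the end) = 317.41

317.41


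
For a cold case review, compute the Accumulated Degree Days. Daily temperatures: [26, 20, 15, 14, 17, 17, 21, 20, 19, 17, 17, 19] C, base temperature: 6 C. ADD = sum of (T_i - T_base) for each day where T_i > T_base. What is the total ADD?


Computing ADD day by day:
Day 1: max(0, 26 - 6) = 20
Day 2: max(0, 20 - 6) = 14
Day 3: max(0, 15 - 6) = 9
Day 4: max(0, 14 - 6) = 8
Day 5: max(0, 17 - 6) = 11
Day 6: max(0, 17 - 6) = 11
Day 7: max(0, 21 - 6) = 15
Day 8: max(0, 20 - 6) = 14
Day 9: max(0, 19 - 6) = 13
Day 10: max(0, 17 - 6) = 11
Day 11: max(0, 17 - 6) = 11
Day 12: max(0, 19 - 6) = 13
Total ADD = 150

150


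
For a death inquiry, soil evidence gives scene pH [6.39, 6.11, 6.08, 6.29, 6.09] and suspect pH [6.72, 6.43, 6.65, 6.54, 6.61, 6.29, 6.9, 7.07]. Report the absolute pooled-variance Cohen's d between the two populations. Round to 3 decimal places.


Pooled-variance Cohen's d for soil pH comparison:
Scene mean = 30.96 / 5 = 6.192
Suspect mean = 53.21 / 8 = 6.65125
Scene sample variance s_s^2 = 0.01962
Suspect sample variance s_c^2 = 0.062213
Pooled variance = ((n_s-1)*s_s^2 + (n_c-1)*s_c^2) / (n_s + n_c - 2) = 0.046724
Pooled SD = sqrt(0.046724) = 0.216157
Mean difference = -0.45925
|d| = |-0.45925| / 0.216157 = 2.125

2.125


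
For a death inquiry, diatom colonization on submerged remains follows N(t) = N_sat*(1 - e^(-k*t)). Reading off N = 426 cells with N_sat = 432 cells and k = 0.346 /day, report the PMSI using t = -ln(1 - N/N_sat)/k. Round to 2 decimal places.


PMSI from diatom colonization curve:
N / N_sat = 426 / 432 = 0.986111
1 - N/N_sat = 0.013889
ln(1 - N/N_sat) = -4.276658
t = -ln(1 - N/N_sat) / k = -(-4.276658) / 0.346 = 12.36 days

12.36


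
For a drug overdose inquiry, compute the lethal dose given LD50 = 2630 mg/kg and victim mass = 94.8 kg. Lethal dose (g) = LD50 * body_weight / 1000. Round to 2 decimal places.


Lethal dose calculation:
Lethal dose = LD50 * body_weight / 1000
= 2630 * 94.8 / 1000
= 249324 / 1000
= 249.32 g

249.32


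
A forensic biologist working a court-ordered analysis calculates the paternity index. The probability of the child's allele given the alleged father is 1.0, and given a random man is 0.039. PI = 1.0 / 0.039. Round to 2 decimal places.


Paternity Index calculation:
PI = P(allele|father) / P(allele|random)
PI = 1.0 / 0.039
PI = 25.64

25.64


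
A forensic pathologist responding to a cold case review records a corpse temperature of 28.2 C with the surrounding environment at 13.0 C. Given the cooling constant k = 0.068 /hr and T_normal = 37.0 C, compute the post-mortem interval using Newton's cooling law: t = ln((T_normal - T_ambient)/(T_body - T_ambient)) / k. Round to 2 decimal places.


Using Newton's law of cooling:
t = ln((T_normal - T_ambient) / (T_body - T_ambient)) / k
T_normal - T_ambient = 24.0
T_body - T_ambient = 15.2
Ratio = 1.578947
ln(ratio) = 0.456758
t = 0.456758 / 0.068 = 6.72 hours

6.72


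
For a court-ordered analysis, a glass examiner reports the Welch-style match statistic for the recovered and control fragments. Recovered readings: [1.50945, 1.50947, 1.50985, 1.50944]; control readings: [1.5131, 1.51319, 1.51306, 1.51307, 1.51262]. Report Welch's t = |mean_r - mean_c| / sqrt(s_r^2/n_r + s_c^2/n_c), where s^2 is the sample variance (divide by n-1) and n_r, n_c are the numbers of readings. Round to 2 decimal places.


Welch's t-criterion for glass RI comparison:
Recovered mean = sum / n_r = 6.03821 / 4 = 1.5095525
Control mean = sum / n_c = 7.56504 / 5 = 1.513008
Recovered sample variance s_r^2 = 3.94917e-08
Control sample variance s_c^2 = 4.967e-08
Welch SE (unpooled) = sqrt(s_r^2/n_r + s_c^2/n_c) = sqrt(9.87292e-09 + 9.934e-09) = sqrt(1.98069e-08) = 0.000140737
|mean_r - mean_c| = 0.0034555
t = 0.0034555 / 0.000140737 = 24.55

24.55


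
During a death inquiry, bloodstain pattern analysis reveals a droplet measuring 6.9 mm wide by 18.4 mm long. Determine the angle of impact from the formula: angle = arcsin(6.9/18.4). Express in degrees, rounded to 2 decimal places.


Blood spatter impact angle calculation:
width / length = 6.9 / 18.4 = 0.375
angle = arcsin(0.375)
angle = 22.02 degrees

22.02


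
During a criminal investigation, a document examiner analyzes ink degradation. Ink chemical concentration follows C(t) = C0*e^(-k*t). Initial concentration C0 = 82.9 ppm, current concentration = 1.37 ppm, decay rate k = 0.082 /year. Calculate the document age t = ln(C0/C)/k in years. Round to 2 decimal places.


Document age estimation:
C0/C = 82.9 / 1.37 = 60.510949
ln(C0/C) = 4.102824
t = 4.102824 / 0.082 = 50.03 years

50.03


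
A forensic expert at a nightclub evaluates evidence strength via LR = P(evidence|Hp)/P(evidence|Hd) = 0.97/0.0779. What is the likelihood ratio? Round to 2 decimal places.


Likelihood ratio calculation:
LR = P(E|Hp) / P(E|Hd)
LR = 0.97 / 0.0779
LR = 12.45

12.45


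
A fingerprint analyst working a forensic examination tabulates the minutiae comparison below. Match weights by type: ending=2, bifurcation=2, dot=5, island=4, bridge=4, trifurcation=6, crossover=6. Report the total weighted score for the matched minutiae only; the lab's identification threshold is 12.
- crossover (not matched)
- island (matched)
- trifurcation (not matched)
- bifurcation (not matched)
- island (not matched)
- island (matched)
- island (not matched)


Weighted minutiae match score:
  crossover: not matched, +0
  island: matched, +4 (running total 4)
  trifurcation: not matched, +0
  bifurcation: not matched, +0
  island: not matched, +0
  island: matched, +4 (running total 8)
  island: not matched, +0
Total score = 8
Threshold = 12; verdict = inconclusive

8


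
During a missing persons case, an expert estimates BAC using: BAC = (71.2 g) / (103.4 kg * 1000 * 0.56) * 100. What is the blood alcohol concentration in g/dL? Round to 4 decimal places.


Applying the Widmark formula:
BAC = (dose_g / (body_wt * 1000 * r)) * 100
Denominator = 103.4 * 1000 * 0.56 = 57904
BAC = (71.2 / 57904) * 100
BAC = 0.1230 g/dL

0.1230


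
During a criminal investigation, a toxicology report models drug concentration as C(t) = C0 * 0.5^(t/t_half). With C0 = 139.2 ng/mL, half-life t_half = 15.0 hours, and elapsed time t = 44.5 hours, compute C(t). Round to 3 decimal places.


Drug concentration decay:
Number of half-lives = t / t_half = 44.5 / 15.0 = 2.966667
Decay factor = 0.5^2.966667 = 0.12792171
C(t) = 139.2 * 0.12792171 = 17.807 ng/mL

17.807


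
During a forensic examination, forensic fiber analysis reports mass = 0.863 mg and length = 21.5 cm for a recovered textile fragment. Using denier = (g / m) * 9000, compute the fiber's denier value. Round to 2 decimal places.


Denier calculation:
Mass in grams = 0.863 mg / 1000 = 0.000863 g
Length in meters = 21.5 cm / 100 = 0.215 m
Linear density = mass / length = 0.000863 / 0.215 = 0.00401395 g/m
Denier = (g/m) * 9000 = 0.00401395 * 9000 = 36.13

36.13


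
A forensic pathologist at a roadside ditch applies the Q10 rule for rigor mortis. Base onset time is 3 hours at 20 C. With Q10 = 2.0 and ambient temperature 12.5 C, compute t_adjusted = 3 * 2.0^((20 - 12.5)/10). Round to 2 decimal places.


Rigor mortis time adjustment:
Exponent = (T_ref - T_actual) / 10 = (20 - 12.5) / 10 = 0.75
Q10 factor = 2.0^0.75 = 1.68179
t_adjusted = 3 * 1.68179 = 5.05 hours

5.05


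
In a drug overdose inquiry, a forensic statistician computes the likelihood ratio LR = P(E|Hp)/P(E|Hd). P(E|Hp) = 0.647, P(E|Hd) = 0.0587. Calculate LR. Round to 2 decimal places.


Likelihood ratio calculation:
LR = P(E|Hp) / P(E|Hd)
LR = 0.647 / 0.0587
LR = 11.02

11.02


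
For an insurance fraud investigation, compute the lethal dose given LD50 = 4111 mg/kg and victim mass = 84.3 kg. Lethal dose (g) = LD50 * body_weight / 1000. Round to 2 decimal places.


Lethal dose calculation:
Lethal dose = LD50 * body_weight / 1000
= 4111 * 84.3 / 1000
= 346557.3 / 1000
= 346.56 g

346.56


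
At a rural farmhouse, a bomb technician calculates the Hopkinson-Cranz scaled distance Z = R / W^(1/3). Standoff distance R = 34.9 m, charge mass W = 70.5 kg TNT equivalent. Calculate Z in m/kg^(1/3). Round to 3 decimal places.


Scaled distance calculation:
W^(1/3) = 70.5^(1/3) = 4.131075
Z = R / W^(1/3) = 34.9 / 4.131075
Z = 8.448 m/kg^(1/3)

8.448


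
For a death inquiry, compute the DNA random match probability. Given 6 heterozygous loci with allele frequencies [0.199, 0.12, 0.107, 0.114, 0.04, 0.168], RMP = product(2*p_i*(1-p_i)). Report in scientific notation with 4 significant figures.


Computing RMP for 6 loci:
Locus 1: 2 * 0.199 * 0.801 = 0.318798
Locus 2: 2 * 0.12 * 0.88 = 0.2112
Locus 3: 2 * 0.107 * 0.893 = 0.191102
Locus 4: 2 * 0.114 * 0.886 = 0.202008
Locus 5: 2 * 0.04 * 0.96 = 0.0768
Locus 6: 2 * 0.168 * 0.832 = 0.279552
RMP = 5.580e-05

5.580e-05


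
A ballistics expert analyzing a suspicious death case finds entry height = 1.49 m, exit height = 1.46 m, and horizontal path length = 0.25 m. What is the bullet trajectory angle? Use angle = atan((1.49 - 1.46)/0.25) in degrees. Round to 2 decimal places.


Bullet trajectory angle:
Height difference = 1.49 - 1.46 = 0.03 m
angle = atan(0.03 / 0.25)
angle = atan(0.12)
angle = 6.84 degrees

6.84


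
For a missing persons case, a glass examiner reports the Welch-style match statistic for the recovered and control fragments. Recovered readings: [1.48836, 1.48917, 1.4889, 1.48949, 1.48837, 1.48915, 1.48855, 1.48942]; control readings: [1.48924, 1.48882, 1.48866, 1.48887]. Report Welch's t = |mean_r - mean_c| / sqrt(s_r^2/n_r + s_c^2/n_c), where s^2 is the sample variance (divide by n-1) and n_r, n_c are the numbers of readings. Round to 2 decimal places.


Welch's t-criterion for glass RI comparison:
Recovered mean = sum / n_r = 11.91141 / 8 = 1.4889263
Control mean = sum / n_c = 5.95559 / 4 = 1.4888975
Recovered sample variance s_r^2 = 2.06198e-07
Control sample variance s_c^2 = 6.01583e-08
Welch SE (unpooled) = sqrt(s_r^2/n_r + s_c^2/n_c) = sqrt(2.57748e-08 + 1.50396e-08) = sqrt(4.08144e-08) = 0.000202026
|mean_r - mean_c| = 2.875e-05
t = 2.875e-05 / 0.000202026 = 0.14

0.14


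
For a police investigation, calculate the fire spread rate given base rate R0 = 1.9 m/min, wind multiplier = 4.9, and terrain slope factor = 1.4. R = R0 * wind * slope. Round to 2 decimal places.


Fire spread rate calculation:
R = R0 * wind_factor * slope_factor
= 1.9 * 4.9 * 1.4
= 9.31 * 1.4
= 13.03 m/min

13.03


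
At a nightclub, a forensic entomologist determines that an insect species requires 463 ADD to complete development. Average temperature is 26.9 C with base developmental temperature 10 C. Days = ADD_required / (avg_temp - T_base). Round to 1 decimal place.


Insect development time:
Effective temperature = avg_temp - T_base = 26.9 - 10 = 16.9 C
Days = ADD / effective_temp = 463 / 16.9 = 27.4 days

27.4


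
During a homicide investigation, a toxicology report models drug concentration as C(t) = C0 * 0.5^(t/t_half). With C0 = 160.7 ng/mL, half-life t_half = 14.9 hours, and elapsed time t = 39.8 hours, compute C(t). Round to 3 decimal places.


Drug concentration decay:
Number of half-lives = t / t_half = 39.8 / 14.9 = 2.671141
Decay factor = 0.5^2.671141 = 0.15700245
C(t) = 160.7 * 0.15700245 = 25.230 ng/mL

25.230
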